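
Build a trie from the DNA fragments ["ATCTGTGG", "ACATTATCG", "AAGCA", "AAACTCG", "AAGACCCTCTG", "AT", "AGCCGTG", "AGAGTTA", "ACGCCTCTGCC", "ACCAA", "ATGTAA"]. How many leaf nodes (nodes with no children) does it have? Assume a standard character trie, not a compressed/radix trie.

10

A leaf is a node with no children — equivalently, the end of a word that is not a proper prefix of any other stored word.
Those words: "AAACTCG", "AAGACCCTCTG", "AAGCA", "ACATTATCG", "ACCAA", "ACGCCTCTGCC", "AGAGTTA", "AGCCGTG", "ATCTGTGG", "ATGTAA"
Leaf count: 10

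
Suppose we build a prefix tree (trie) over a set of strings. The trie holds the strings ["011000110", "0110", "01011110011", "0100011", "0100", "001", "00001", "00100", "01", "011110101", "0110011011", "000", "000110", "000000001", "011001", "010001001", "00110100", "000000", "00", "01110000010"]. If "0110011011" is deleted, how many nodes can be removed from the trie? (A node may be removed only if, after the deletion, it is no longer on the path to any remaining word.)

4

A node on "0110011011"'s path can go only if nothing else ends at it or branches off below it.
The suffix "1011" (4 nodes) is used only by "0110011011"; "011001" is itself a stored word, so pruning stops there.
Nodes removed: 4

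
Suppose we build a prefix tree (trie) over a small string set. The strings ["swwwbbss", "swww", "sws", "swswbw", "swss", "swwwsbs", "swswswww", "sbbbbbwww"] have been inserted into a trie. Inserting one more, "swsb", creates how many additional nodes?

"sws" is already a path in the trie; the remaining "b" must be added.
New nodes needed: |"swsb"| − 3 = 4 − 3 = 1.

1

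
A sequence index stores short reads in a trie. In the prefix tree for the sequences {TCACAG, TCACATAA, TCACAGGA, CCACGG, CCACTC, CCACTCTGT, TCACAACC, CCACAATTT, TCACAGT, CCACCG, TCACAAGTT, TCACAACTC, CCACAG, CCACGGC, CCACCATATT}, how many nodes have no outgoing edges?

12

Leaves are exactly the stored words that no other stored word extends.
Those words: "CCACAATTT", "CCACAG", "CCACCATATT", "CCACCG", "CCACGGC", "CCACTCTGT", "TCACAACC", "TCACAACTC", "TCACAAGTT", "TCACAGGA", "TCACAGT", "TCACATAA"
Leaf count: 12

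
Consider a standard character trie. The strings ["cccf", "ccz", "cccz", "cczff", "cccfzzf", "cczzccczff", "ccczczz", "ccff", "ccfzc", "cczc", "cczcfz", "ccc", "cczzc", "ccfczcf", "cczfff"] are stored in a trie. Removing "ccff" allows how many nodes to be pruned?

After clearing the end-marker at "ccff", prune upward until reaching a node still needed by another word.
The suffix "f" (1 node) is used only by "ccff"; the node for "ccf" still has the child "z", so pruning stops there.
Nodes removed: 1

1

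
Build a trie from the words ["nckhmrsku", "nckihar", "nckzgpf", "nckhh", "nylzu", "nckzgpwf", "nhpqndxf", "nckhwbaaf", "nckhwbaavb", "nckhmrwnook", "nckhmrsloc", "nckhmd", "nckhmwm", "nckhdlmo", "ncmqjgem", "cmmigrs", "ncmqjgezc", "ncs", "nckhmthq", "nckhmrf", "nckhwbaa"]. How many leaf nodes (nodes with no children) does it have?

A leaf is a node with no children — equivalently, the end of a word that is not a proper prefix of any other stored word.
Those words: "cmmigrs", "nckhdlmo", "nckhh", "nckhmd", "nckhmrf", "nckhmrsku", "nckhmrsloc", "nckhmrwnook", "nckhmthq", "nckhmwm", "nckhwbaaf", "nckhwbaavb", "nckihar", "nckzgpf", "nckzgpwf", "ncmqjgem", "ncmqjgezc", "ncs", "nhpqndxf", "nylzu"
Leaf count: 20

20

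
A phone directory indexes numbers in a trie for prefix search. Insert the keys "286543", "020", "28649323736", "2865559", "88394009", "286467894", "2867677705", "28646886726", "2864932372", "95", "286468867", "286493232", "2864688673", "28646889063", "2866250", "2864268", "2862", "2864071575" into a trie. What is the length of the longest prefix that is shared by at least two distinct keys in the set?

9

Look for the deepest trie node that still has at least two words in its subtree.
"286468867" and "28646886726" agree on "286468867" (9 characters) before diverging; nothing deeper is shared.
Longest shared-prefix length: 9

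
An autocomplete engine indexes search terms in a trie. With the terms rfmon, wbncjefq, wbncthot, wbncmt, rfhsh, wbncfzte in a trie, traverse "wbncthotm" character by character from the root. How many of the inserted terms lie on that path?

Walk "wbncthotm" from the root; an end-of-word marker is hit whenever a stored word is a prefix of "wbncthotm".
Prefixes of the query that are stored words: "wbncthot"
Count: 1

1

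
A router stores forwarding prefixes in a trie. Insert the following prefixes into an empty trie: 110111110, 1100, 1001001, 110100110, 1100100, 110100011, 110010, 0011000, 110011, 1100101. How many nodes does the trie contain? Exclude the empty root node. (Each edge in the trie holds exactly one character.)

36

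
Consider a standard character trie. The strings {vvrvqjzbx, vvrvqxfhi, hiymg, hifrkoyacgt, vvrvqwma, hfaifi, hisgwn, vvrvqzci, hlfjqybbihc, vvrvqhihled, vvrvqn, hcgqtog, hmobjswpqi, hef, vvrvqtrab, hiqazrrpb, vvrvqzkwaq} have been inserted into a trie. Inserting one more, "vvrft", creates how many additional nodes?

2

Walking "vvrft" from the root, the first 3 characters ("vvr") follow existing edges; "f" is the first miss.
New nodes needed: |"vvrft"| − 3 = 5 − 3 = 2.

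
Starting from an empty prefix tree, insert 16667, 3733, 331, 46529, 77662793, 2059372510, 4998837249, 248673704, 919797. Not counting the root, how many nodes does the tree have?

57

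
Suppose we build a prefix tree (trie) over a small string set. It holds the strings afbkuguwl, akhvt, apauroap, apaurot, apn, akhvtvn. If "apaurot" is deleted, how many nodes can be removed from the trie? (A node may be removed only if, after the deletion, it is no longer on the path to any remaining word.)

1

After clearing the end-marker at "apaurot", prune upward until reaching a node still needed by another word.
The suffix "t" (1 node) is used only by "apaurot"; the node for "apauro" still has the child "a", so pruning stops there.
Nodes removed: 1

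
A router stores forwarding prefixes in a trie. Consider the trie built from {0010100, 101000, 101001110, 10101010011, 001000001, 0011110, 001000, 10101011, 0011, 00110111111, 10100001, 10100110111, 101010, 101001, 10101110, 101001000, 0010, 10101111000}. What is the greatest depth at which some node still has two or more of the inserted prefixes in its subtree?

Equivalently: take the maximum, over all pairs, of their longest common prefix length.
e.g. "10100110111" and "101001110" share the prefix "1010011" of length 7; no pair shares a longer one.
Longest shared-prefix length: 7

7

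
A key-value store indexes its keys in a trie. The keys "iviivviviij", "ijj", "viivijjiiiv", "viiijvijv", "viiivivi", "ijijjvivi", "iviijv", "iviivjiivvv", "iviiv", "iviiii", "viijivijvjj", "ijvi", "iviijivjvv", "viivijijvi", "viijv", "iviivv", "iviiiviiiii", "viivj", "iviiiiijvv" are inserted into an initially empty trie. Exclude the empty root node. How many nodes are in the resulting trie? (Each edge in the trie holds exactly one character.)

Insert word by word; a character creates a node only if that edge doesn't already exist:
  "iviivviviij" → 11 new (i, v, i, i, v, v, i, v, i, i, j)
  "ijj" → prefix "i" already present; 2 new (j, j)
  "viivijjiiiv" → 11 new (v, i, i, v, i, j, j, i, i, i, v)
  "viiijvijv" → prefix "vii" already present; 6 new (i, j, v, i, j, v)
  "viiivivi" → prefix "viii" already present; 4 new (v, i, v, i)
  "ijijjvivi" → prefix "ij" already present; 7 new (i, j, j, v, i, v, i)
  "iviijv" → prefix "ivii" already present; 2 new (j, v)
  "iviivjiivvv" → prefix "iviiv" already present; 6 new (j, i, i, v, v, v)
  "iviiv" → prefix "iviiv" already present; 0 new (none)
  "iviiii" → prefix "ivii" already present; 2 new (i, i)
  "viijivijvjj" → prefix "vii" already present; 8 new (j, i, v, i, j, v, j, j)
  "ijvi" → prefix "ij" already present; 2 new (v, i)
  "iviijivjvv" → prefix "iviij" already present; 5 new (i, v, j, v, v)
  "viivijijvi" → prefix "viivij" already present; 4 new (i, j, v, i)
  "viijv" → prefix "viij" already present; 1 new (v)
  "iviivv" → prefix "iviivv" already present; 0 new (none)
  "iviiiviiiii" → prefix "iviii" already present; 6 new (v, i, i, i, i, i)
  "viivj" → prefix "viiv" already present; 1 new (j)
  "iviiiiijvv" → prefix "iviiii" already present; 4 new (i, j, v, v)
Total nodes = 11 + 2 + 11 + 6 + 4 + 7 + 2 + 6 + 0 + 2 + 8 + 2 + 5 + 4 + 1 + 0 + 6 + 1 + 4 = 82

82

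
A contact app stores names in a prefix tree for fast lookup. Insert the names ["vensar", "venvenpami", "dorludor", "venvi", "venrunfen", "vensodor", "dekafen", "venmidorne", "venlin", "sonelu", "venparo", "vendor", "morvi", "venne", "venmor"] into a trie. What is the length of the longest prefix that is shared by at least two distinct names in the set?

4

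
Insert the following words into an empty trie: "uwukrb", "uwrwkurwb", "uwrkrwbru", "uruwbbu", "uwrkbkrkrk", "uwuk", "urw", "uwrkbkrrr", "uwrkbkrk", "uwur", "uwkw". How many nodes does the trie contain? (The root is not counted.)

Count nodes per top-level branch (shared prefixes stored once):
  'u'-branch (uruwbbu, urw, uwkw, uwrkbkrk, uwrkbkrkrk, uwrkbkrrr, uwrkrwbru, uwrwkurwb, uwuk, uwukrb, uwur): 37 nodes
Sum: 37

37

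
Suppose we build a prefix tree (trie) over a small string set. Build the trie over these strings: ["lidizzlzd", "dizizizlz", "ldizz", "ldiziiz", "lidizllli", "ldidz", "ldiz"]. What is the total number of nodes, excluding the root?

31

For each word, the new-node count is its length minus the longest prefix already in the trie:
  "lidizzlzd" → 9 new (l, i, d, i, z, z, l, z, d)
  "dizizizlz" → 9 new (d, i, z, i, z, i, z, l, z)
  "ldizz" → prefix "l" already present; 4 new (d, i, z, z)
  "ldiziiz" → prefix "ldiz" already present; 3 new (i, i, z)
  "lidizllli" → prefix "lidiz" already present; 4 new (l, l, l, i)
  "ldidz" → prefix "ldi" already present; 2 new (d, z)
  "ldiz" → prefix "ldiz" already present; 0 new (none)
Total nodes = 9 + 9 + 4 + 3 + 4 + 2 + 0 = 31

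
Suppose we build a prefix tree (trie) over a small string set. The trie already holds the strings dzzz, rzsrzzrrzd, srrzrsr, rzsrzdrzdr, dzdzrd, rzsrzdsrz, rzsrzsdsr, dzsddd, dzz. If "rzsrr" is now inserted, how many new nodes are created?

"rzsr" is already a path in the trie; the remaining "r" must be added.
New nodes needed: |"rzsrr"| − 4 = 5 − 4 = 1.

1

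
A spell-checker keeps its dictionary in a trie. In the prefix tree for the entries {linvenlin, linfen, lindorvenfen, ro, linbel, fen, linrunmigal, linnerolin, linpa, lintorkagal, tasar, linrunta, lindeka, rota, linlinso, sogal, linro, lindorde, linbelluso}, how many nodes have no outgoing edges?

17

A leaf is a node with no children — equivalently, the end of a word that is not a proper prefix of any other stored word.
Those words: "fen", "linbelluso", "lindeka", "lindorde", "lindorvenfen", "linfen", "linlinso", "linnerolin", "linpa", "linro", "linrunmigal", "linrunta", "lintorkagal", "linvenlin", "rota", "sogal", "tasar"
Leaf count: 17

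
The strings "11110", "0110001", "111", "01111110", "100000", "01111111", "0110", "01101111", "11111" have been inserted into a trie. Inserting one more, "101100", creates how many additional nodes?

4

Walking "101100" from the root, the first 2 characters ("10") follow existing edges; "1" is the first miss.
New nodes needed: |"101100"| − 2 = 6 − 2 = 4.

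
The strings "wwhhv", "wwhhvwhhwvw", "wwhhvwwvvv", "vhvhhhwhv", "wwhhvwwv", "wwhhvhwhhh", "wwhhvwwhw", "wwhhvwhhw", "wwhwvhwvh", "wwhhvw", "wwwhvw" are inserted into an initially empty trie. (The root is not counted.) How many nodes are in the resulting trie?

41

Trace insertions, counting only characters that open a new branch:
  "wwhhv" → 5 new (w, w, h, h, v)
  "wwhhvwhhwvw" → prefix "wwhhv" already present; 6 new (w, h, h, w, v, w)
  "wwhhvwwvvv" → prefix "wwhhvw" already present; 4 new (w, v, v, v)
  "vhvhhhwhv" → 9 new (v, h, v, h, h, h, w, h, v)
  "wwhhvwwv" → prefix "wwhhvwwv" already present; 0 new (none)
  "wwhhvhwhhh" → prefix "wwhhv" already present; 5 new (h, w, h, h, h)
  "wwhhvwwhw" → prefix "wwhhvww" already present; 2 new (h, w)
  "wwhhvwhhw" → prefix "wwhhvwhhw" already present; 0 new (none)
  "wwhwvhwvh" → prefix "wwh" already present; 6 new (w, v, h, w, v, h)
  "wwhhvw" → prefix "wwhhvw" already present; 0 new (none)
  "wwwhvw" → prefix "ww" already present; 4 new (w, h, v, w)
Total nodes = 5 + 6 + 4 + 9 + 0 + 5 + 2 + 0 + 6 + 0 + 4 = 41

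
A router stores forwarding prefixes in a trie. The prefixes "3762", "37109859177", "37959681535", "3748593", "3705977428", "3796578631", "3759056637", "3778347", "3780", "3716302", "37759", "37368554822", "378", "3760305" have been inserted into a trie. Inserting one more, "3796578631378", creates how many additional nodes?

3

The longest prefix of "3796578631378" already in the trie is "3796578631" (length 10).
So 13 − 10 = 3 new nodes.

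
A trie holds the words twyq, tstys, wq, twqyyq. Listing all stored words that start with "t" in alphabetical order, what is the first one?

tstys

DFS of the "t" subtree visits, in order: "tstys", "twqyyq", "twyq"
Position 1: tstys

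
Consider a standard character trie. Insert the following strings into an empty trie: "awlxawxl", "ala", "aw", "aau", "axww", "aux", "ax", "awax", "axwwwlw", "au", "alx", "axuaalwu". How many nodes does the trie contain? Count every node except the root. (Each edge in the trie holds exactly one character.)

Trace insertions, counting only characters that open a new branch:
  "awlxawxl" → 8 new (a, w, l, x, a, w, x, l)
  "ala" → prefix "a" already present; 2 new (l, a)
  "aw" → prefix "aw" already present; 0 new (none)
  "aau" → prefix "a" already present; 2 new (a, u)
  "axww" → prefix "a" already present; 3 new (x, w, w)
  "aux" → prefix "a" already present; 2 new (u, x)
  "ax" → prefix "ax" already present; 0 new (none)
  "awax" → prefix "aw" already present; 2 new (a, x)
  "axwwwlw" → prefix "axww" already present; 3 new (w, l, w)
  "au" → prefix "au" already present; 0 new (none)
  "alx" → prefix "al" already present; 1 new (x)
  "axuaalwu" → prefix "ax" already present; 6 new (u, a, a, l, w, u)
Total nodes = 8 + 2 + 0 + 2 + 3 + 2 + 0 + 2 + 3 + 0 + 1 + 6 = 29

29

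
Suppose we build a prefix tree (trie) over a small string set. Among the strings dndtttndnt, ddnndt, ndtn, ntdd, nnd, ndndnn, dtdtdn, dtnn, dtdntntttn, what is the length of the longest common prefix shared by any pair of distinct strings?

Equivalently: take the maximum, over all pairs, of their longest common prefix length.
e.g. "dtdntntttn" and "dtdtdn" share the prefix "dtd" of length 3; no pair shares a longer one.
Longest shared-prefix length: 3

3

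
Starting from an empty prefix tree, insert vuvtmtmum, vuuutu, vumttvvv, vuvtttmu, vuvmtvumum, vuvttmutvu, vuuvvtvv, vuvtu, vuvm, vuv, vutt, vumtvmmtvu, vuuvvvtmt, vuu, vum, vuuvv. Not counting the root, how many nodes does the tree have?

53

For each word, the new-node count is its length minus the longest prefix already in the trie:
  "vuvtmtmum" → 9 new (v, u, v, t, m, t, m, u, m)
  "vuuutu" → prefix "vu" already present; 4 new (u, u, t, u)
  "vumttvvv" → prefix "vu" already present; 6 new (m, t, t, v, v, v)
  "vuvtttmu" → prefix "vuvt" already present; 4 new (t, t, m, u)
  "vuvmtvumum" → prefix "vuv" already present; 7 new (m, t, v, u, m, u, m)
  "vuvttmutvu" → prefix "vuvtt" already present; 5 new (m, u, t, v, u)
  "vuuvvtvv" → prefix "vuu" already present; 5 new (v, v, t, v, v)
  "vuvtu" → prefix "vuvt" already present; 1 new (u)
  "vuvm" → prefix "vuvm" already present; 0 new (none)
  "vuv" → prefix "vuv" already present; 0 new (none)
  "vutt" → prefix "vu" already present; 2 new (t, t)
  "vumtvmmtvu" → prefix "vumt" already present; 6 new (v, m, m, t, v, u)
  "vuuvvvtmt" → prefix "vuuvv" already present; 4 new (v, t, m, t)
  "vuu" → prefix "vuu" already present; 0 new (none)
  "vum" → prefix "vum" already present; 0 new (none)
  "vuuvv" → prefix "vuuvv" already present; 0 new (none)
Total nodes = 9 + 4 + 6 + 4 + 7 + 5 + 5 + 1 + 0 + 0 + 2 + 6 + 4 + 0 + 0 + 0 = 53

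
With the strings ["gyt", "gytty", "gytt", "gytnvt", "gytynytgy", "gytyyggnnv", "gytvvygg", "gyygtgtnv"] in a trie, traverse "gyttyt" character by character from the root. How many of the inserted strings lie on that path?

3

Check each prefix of "gyttyt" against the stored set — each match is an end-marker on the path.
Prefixes of the query that are stored words: "gyt", "gytt", "gytty"
Count: 3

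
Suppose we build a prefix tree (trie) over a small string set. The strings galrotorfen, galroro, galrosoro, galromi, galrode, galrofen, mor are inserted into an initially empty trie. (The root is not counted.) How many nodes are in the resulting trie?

27

Insert word by word; a character creates a node only if that edge doesn't already exist:
  "galrotorfen" → 11 new (g, a, l, r, o, t, o, r, f, e, n)
  "galroro" → prefix "galro" already present; 2 new (r, o)
  "galrosoro" → prefix "galro" already present; 4 new (s, o, r, o)
  "galromi" → prefix "galro" already present; 2 new (m, i)
  "galrode" → prefix "galro" already present; 2 new (d, e)
  "galrofen" → prefix "galro" already present; 3 new (f, e, n)
  "mor" → 3 new (m, o, r)
Total nodes = 11 + 2 + 4 + 2 + 2 + 3 + 3 = 27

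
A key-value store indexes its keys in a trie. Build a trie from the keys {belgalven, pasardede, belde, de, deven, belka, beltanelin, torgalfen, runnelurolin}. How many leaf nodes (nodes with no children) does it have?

8

A leaf is a node with no children — equivalently, the end of a word that is not a proper prefix of any other stored word.
Those words: "belde", "belgalven", "belka", "beltanelin", "deven", "pasardede", "runnelurolin", "torgalfen"
Leaf count: 8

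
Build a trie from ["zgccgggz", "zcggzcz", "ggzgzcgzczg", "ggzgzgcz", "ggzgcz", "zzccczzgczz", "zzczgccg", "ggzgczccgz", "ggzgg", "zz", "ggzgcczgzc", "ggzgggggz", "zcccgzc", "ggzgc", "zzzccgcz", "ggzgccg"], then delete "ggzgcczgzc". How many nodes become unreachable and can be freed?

4

Walk "ggzgcczgzc" from the leaf back toward the root, removing each node that no remaining word uses.
The suffix "zgzc" (4 nodes) is used only by "ggzgcczgzc"; the node for "ggzgcc" still has the child "g", so pruning stops there.
Nodes removed: 4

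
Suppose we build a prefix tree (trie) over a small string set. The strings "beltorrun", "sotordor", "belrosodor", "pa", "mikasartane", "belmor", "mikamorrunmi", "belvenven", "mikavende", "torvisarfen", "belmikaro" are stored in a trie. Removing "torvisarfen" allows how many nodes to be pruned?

A node on "torvisarfen"'s path can go only if nothing else ends at it or branches off below it.
No other word shares any prefix with "torvisarfen", so all 11 of its nodes go.
Nodes removed: 11

11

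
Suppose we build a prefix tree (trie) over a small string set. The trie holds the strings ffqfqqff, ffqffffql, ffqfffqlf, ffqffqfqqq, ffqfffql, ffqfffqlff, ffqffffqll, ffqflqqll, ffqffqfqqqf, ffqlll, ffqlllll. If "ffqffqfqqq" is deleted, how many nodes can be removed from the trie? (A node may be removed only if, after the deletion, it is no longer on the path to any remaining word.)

Walk "ffqffqfqqq" from the leaf back toward the root, removing each node that no remaining word uses.
Every node on "ffqffqfqqq" is still needed (e.g. by "ffqffqfqqqf"), so nothing is freed.
Nodes removed: 0

0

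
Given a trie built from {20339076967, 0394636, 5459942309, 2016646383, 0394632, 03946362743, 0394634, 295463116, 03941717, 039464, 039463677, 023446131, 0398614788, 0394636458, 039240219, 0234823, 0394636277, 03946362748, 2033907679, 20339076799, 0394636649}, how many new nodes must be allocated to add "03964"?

The longest prefix of "03964" already in the trie is "039" (length 3).
Each of the 2 remaining characters creates one node.

2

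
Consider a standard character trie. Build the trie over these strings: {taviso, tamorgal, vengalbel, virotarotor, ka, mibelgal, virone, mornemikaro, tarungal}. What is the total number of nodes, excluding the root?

Insert word by word; a character creates a node only if that edge doesn't already exist:
  "taviso" → 6 new (t, a, v, i, s, o)
  "tamorgal" → prefix "ta" already present; 6 new (m, o, r, g, a, l)
  "vengalbel" → 9 new (v, e, n, g, a, l, b, e, l)
  "virotarotor" → prefix "v" already present; 10 new (i, r, o, t, a, r, o, t, o, r)
  "ka" → 2 new (k, a)
  "mibelgal" → 8 new (m, i, b, e, l, g, a, l)
  "virone" → prefix "viro" already present; 2 new (n, e)
  "mornemikaro" → prefix "m" already present; 10 new (o, r, n, e, m, i, k, a, r, o)
  "tarungal" → prefix "ta" already present; 6 new (r, u, n, g, a, l)
Total nodes = 6 + 6 + 9 + 10 + 2 + 8 + 2 + 10 + 6 = 59

59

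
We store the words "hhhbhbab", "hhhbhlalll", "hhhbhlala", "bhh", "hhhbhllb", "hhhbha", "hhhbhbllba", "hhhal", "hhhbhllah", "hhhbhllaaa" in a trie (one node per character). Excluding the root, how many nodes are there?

30

Count nodes per top-level branch (shared prefixes stored once):
  'b'-branch (bhh): 3 nodes
  'h'-branch (hhhal, hhhbha, hhhbhbab, hhhbhbllba, hhhbhlala, hhhbhlalll, hhhbhllaaa, hhhbhllah, hhhbhllb): 27 nodes
Sum: 30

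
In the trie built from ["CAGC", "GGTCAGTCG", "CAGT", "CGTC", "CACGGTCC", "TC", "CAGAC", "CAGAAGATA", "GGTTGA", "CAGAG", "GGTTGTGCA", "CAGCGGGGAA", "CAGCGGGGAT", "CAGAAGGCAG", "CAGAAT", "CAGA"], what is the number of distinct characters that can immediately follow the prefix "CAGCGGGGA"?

2

Follow the path "CAGCGGGGA" to its node, then look at its outgoing edges.
Characters that immediately follow "CAGCGGGGA" among the stored strings: {A, T}.
That node has 2 child edges.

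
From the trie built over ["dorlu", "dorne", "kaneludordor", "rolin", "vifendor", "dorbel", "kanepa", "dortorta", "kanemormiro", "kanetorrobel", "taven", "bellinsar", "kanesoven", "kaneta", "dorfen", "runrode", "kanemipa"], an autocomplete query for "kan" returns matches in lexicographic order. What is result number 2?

kanemipa

Filter for "kan…" and sort: "kaneludordor", "kanemipa", "kanemormiro", "kanepa", "kanesoven", "kaneta", "kanetorrobel"
The 2nd is kanemipa.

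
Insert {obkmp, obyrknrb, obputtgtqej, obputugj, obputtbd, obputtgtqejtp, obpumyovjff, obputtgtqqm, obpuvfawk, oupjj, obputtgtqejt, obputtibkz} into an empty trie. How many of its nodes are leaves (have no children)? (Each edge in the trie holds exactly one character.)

Leaves are exactly the stored words that no other stored word extends.
Those words: "obkmp", "obpumyovjff", "obputtbd", "obputtgtqejtp", "obputtgtqqm", "obputtibkz", "obputugj", "obpuvfawk", "obyrknrb", "oupjj"
Leaf count: 10

10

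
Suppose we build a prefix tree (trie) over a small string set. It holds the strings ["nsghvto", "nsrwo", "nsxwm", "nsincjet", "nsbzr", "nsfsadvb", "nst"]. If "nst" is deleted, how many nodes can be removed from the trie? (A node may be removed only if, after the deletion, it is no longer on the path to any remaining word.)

1

Walk "nst" from the leaf back toward the root, removing each node that no remaining word uses.
The suffix "t" (1 node) is used only by "nst"; the node for "ns" still has the child "g", so pruning stops there.
Nodes removed: 1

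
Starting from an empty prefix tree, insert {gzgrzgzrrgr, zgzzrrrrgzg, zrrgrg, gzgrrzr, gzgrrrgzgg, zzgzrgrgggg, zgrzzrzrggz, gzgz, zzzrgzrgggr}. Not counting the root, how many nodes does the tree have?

64

Trace insertions, counting only characters that open a new branch:
  "gzgrzgzrrgr" → 11 new (g, z, g, r, z, g, z, r, r, g, r)
  "zgzzrrrrgzg" → 11 new (z, g, z, z, r, r, r, r, g, z, g)
  "zrrgrg" → prefix "z" already present; 5 new (r, r, g, r, g)
  "gzgrrzr" → prefix "gzgr" already present; 3 new (r, z, r)
  "gzgrrrgzgg" → prefix "gzgrr" already present; 5 new (r, g, z, g, g)
  "zzgzrgrgggg" → prefix "z" already present; 10 new (z, g, z, r, g, r, g, g, g, g)
  "zgrzzrzrggz" → prefix "zg" already present; 9 new (r, z, z, r, z, r, g, g, z)
  "gzgz" → prefix "gzg" already present; 1 new (z)
  "zzzrgzrgggr" → prefix "zz" already present; 9 new (z, r, g, z, r, g, g, g, r)
Total nodes = 11 + 11 + 5 + 3 + 5 + 10 + 9 + 1 + 9 = 64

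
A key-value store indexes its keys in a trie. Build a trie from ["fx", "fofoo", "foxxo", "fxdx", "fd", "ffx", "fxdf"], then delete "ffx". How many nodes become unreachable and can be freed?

2

A node on "ffx"'s path can go only if nothing else ends at it or branches off below it.
The suffix "fx" (2 nodes) is used only by "ffx"; the node for "f" still has the child "x", so pruning stops there.
Nodes removed: 2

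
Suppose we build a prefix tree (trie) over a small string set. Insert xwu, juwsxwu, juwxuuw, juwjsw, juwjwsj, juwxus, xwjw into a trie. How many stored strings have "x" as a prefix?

Traverse to the node for "x", then collect every word in that subtree.
Words under "x": xwjw, xwu
Count: 2

2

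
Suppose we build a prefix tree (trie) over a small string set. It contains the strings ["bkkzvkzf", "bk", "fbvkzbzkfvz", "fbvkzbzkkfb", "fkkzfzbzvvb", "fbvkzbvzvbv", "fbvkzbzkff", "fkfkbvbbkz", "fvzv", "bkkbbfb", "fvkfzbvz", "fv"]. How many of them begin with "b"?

Walk to "b"; the words in its subtree are exactly those with that prefix.
Words under "b": bk, bkkbbfb, bkkzvkzf
Count: 3

3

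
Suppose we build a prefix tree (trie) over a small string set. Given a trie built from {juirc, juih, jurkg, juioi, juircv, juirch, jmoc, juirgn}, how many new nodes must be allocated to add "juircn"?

1

Walking "juircn" from the root, the first 5 characters ("juirc") follow existing edges; "n" is the first miss.
Each of the 1 remaining characters creates one node.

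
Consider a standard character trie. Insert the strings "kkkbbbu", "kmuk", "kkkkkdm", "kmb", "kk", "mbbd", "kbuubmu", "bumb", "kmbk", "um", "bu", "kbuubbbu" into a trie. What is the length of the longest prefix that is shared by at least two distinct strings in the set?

5

The deepest shared node is where two words last agree before diverging.
e.g. "kbuubbbu" and "kbuubmu" share the prefix "kbuub" of length 5; no pair shares a longer one.
Longest shared-prefix length: 5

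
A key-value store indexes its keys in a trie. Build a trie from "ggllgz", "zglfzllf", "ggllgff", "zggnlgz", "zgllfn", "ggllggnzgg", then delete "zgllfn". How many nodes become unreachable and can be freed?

Walk "zgllfn" from the leaf back toward the root, removing each node that no remaining word uses.
The suffix "lfn" (3 nodes) is used only by "zgllfn"; the node for "zgl" still has the child "f", so pruning stops there.
Nodes removed: 3

3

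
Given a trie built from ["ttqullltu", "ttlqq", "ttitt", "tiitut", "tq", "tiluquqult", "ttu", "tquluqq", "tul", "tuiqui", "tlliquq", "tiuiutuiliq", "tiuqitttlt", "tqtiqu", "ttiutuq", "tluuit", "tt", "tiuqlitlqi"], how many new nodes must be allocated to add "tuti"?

Walking "tuti" from the root, the first 2 characters ("tu") follow existing edges; "t" is the first miss.
New nodes needed: |"tuti"| − 2 = 4 − 2 = 2.

2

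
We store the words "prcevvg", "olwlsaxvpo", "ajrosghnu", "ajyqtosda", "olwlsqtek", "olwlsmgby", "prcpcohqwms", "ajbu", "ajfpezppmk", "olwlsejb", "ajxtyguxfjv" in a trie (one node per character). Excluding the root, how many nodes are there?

71

Trace insertions, counting only characters that open a new branch:
  "prcevvg" → 7 new (p, r, c, e, v, v, g)
  "olwlsaxvpo" → 10 new (o, l, w, l, s, a, x, v, p, o)
  "ajrosghnu" → 9 new (a, j, r, o, s, g, h, n, u)
  "ajyqtosda" → prefix "aj" already present; 7 new (y, q, t, o, s, d, a)
  "olwlsqtek" → prefix "olwls" already present; 4 new (q, t, e, k)
  "olwlsmgby" → prefix "olwls" already present; 4 new (m, g, b, y)
  "prcpcohqwms" → prefix "prc" already present; 8 new (p, c, o, h, q, w, m, s)
  "ajbu" → prefix "aj" already present; 2 new (b, u)
  "ajfpezppmk" → prefix "aj" already present; 8 new (f, p, e, z, p, p, m, k)
  "olwlsejb" → prefix "olwls" already present; 3 new (e, j, b)
  "ajxtyguxfjv" → prefix "aj" already present; 9 new (x, t, y, g, u, x, f, j, v)
Total nodes = 7 + 10 + 9 + 7 + 4 + 4 + 8 + 2 + 8 + 3 + 9 = 71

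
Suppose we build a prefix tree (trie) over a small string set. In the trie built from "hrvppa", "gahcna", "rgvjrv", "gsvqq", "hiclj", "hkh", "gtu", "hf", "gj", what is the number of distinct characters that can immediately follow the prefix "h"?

Follow the path "h" to its node, then look at its outgoing edges.
Characters that immediately follow "h" among the stored strings: {f, i, k, r}.
That node has 4 child edges.

4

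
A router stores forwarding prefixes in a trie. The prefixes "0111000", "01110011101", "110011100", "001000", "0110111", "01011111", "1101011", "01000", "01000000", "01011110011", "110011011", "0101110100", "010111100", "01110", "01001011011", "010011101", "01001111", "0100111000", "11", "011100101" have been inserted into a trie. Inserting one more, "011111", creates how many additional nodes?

The longest prefix of "011111" already in the trie is "0111" (length 4).
New nodes needed: |"011111"| − 4 = 6 − 4 = 2.

2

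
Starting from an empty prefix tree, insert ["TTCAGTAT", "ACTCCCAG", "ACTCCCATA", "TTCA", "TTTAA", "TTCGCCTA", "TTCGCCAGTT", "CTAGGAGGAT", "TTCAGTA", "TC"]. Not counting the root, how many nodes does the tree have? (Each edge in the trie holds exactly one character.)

41

Insert word by word; a character creates a node only if that edge doesn't already exist:
  "TTCAGTAT" → 8 new (T, T, C, A, G, T, A, T)
  "ACTCCCAG" → 8 new (A, C, T, C, C, C, A, G)
  "ACTCCCATA" → prefix "ACTCCCA" already present; 2 new (T, A)
  "TTCA" → prefix "TTCA" already present; 0 new (none)
  "TTTAA" → prefix "TT" already present; 3 new (T, A, A)
  "TTCGCCTA" → prefix "TTC" already present; 5 new (G, C, C, T, A)
  "TTCGCCAGTT" → prefix "TTCGCC" already present; 4 new (A, G, T, T)
  "CTAGGAGGAT" → 10 new (C, T, A, G, G, A, G, G, A, T)
  "TTCAGTA" → prefix "TTCAGTA" already present; 0 new (none)
  "TC" → prefix "T" already present; 1 new (C)
Total nodes = 8 + 8 + 2 + 0 + 3 + 5 + 4 + 10 + 0 + 1 = 41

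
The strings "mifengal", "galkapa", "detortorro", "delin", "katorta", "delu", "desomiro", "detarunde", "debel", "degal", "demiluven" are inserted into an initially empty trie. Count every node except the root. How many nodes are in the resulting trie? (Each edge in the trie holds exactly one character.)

61

Insert word by word; a character creates a node only if that edge doesn't already exist:
  "mifengal" → 8 new (m, i, f, e, n, g, a, l)
  "galkapa" → 7 new (g, a, l, k, a, p, a)
  "detortorro" → 10 new (d, e, t, o, r, t, o, r, r, o)
  "delin" → prefix "de" already present; 3 new (l, i, n)
  "katorta" → 7 new (k, a, t, o, r, t, a)
  "delu" → prefix "del" already present; 1 new (u)
  "desomiro" → prefix "de" already present; 6 new (s, o, m, i, r, o)
  "detarunde" → prefix "det" already present; 6 new (a, r, u, n, d, e)
  "debel" → prefix "de" already present; 3 new (b, e, l)
  "degal" → prefix "de" already present; 3 new (g, a, l)
  "demiluven" → prefix "de" already present; 7 new (m, i, l, u, v, e, n)
Total nodes = 8 + 7 + 10 + 3 + 7 + 1 + 6 + 6 + 3 + 3 + 7 = 61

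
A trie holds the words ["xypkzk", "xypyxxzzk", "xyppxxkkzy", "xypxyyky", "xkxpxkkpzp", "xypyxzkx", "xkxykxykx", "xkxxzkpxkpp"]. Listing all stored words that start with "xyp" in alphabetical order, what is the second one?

xyppxxkkzy

DFS of the "xyp" subtree visits, in order: "xypkzk", "xyppxxkkzy", "xypxyyky", "xypyxxzzk", "xypyxzkx"
Position 2: xyppxxkkzy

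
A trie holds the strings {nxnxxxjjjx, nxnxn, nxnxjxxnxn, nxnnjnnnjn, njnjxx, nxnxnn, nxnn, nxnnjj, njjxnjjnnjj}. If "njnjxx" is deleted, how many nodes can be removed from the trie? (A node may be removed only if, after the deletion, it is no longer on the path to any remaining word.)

After clearing the end-marker at "njnjxx", prune upward until reaching a node still needed by another word.
The suffix "njxx" (4 nodes) is used only by "njnjxx"; the node for "nj" still has the child "j", so pruning stops there.
Nodes removed: 4

4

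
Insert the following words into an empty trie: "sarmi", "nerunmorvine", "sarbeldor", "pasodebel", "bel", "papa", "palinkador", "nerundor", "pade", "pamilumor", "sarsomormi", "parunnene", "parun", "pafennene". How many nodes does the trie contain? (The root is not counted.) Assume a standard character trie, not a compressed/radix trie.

78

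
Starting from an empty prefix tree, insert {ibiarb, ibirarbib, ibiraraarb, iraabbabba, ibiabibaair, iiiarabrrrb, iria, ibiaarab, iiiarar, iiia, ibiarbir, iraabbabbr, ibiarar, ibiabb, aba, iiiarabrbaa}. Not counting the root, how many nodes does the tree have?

61

For each word, the new-node count is its length minus the longest prefix already in the trie:
  "ibiarb" → 6 new (i, b, i, a, r, b)
  "ibirarbib" → prefix "ibi" already present; 6 new (r, a, r, b, i, b)
  "ibiraraarb" → prefix "ibirar" already present; 4 new (a, a, r, b)
  "iraabbabba" → prefix "i" already present; 9 new (r, a, a, b, b, a, b, b, a)
  "ibiabibaair" → prefix "ibia" already present; 7 new (b, i, b, a, a, i, r)
  "iiiarabrrrb" → prefix "i" already present; 10 new (i, i, a, r, a, b, r, r, r, b)
  "iria" → prefix "ir" already present; 2 new (i, a)
  "ibiaarab" → prefix "ibia" already present; 4 new (a, r, a, b)
  "iiiarar" → prefix "iiiara" already present; 1 new (r)
  "iiia" → prefix "iiia" already present; 0 new (none)
  "ibiarbir" → prefix "ibiarb" already present; 2 new (i, r)
  "iraabbabbr" → prefix "iraabbabb" already present; 1 new (r)
  "ibiarar" → prefix "ibiar" already present; 2 new (a, r)
  "ibiabb" → prefix "ibiab" already present; 1 new (b)
  "aba" → 3 new (a, b, a)
  "iiiarabrbaa" → prefix "iiiarabr" already present; 3 new (b, a, a)
Total nodes = 6 + 6 + 4 + 9 + 7 + 10 + 2 + 4 + 1 + 0 + 2 + 1 + 2 + 1 + 3 + 3 = 61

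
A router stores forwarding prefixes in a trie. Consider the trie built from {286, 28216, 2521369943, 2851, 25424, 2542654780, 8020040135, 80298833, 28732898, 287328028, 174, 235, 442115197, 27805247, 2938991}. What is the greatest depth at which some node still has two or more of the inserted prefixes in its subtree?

6

The deepest shared node is where two words last agree before diverging.
e.g. "287328028" and "28732898" share the prefix "287328" of length 6; no pair shares a longer one.
Longest shared-prefix length: 6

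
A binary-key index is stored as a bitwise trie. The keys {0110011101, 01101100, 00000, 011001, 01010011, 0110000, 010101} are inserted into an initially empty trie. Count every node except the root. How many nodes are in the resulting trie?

27

Insert word by word; a character creates a node only if that edge doesn't already exist:
  "0110011101" → 10 new (0, 1, 1, 0, 0, 1, 1, 1, 0, 1)
  "01101100" → prefix "0110" already present; 4 new (1, 1, 0, 0)
  "00000" → prefix "0" already present; 4 new (0, 0, 0, 0)
  "011001" → prefix "011001" already present; 0 new (none)
  "01010011" → prefix "01" already present; 6 new (0, 1, 0, 0, 1, 1)
  "0110000" → prefix "01100" already present; 2 new (0, 0)
  "010101" → prefix "01010" already present; 1 new (1)
Total nodes = 10 + 4 + 4 + 0 + 6 + 2 + 1 = 27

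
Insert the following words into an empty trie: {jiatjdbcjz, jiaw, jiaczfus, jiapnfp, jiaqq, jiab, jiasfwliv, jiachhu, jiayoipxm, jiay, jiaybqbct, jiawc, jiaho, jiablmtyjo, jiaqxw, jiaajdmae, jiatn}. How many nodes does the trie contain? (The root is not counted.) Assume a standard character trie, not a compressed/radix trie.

61

Trace insertions, counting only characters that open a new branch:
  "jiatjdbcjz" → 10 new (j, i, a, t, j, d, b, c, j, z)
  "jiaw" → prefix "jia" already present; 1 new (w)
  "jiaczfus" → prefix "jia" already present; 5 new (c, z, f, u, s)
  "jiapnfp" → prefix "jia" already present; 4 new (p, n, f, p)
  "jiaqq" → prefix "jia" already present; 2 new (q, q)
  "jiab" → prefix "jia" already present; 1 new (b)
  "jiasfwliv" → prefix "jia" already present; 6 new (s, f, w, l, i, v)
  "jiachhu" → prefix "jiac" already present; 3 new (h, h, u)
  "jiayoipxm" → prefix "jia" already present; 6 new (y, o, i, p, x, m)
  "jiay" → prefix "jiay" already present; 0 new (none)
  "jiaybqbct" → prefix "jiay" already present; 5 new (b, q, b, c, t)
  "jiawc" → prefix "jiaw" already present; 1 new (c)
  "jiaho" → prefix "jia" already present; 2 new (h, o)
  "jiablmtyjo" → prefix "jiab" already present; 6 new (l, m, t, y, j, o)
  "jiaqxw" → prefix "jiaq" already present; 2 new (x, w)
  "jiaajdmae" → prefix "jia" already present; 6 new (a, j, d, m, a, e)
  "jiatn" → prefix "jiat" already present; 1 new (n)
Total nodes = 10 + 1 + 5 + 4 + 2 + 1 + 6 + 3 + 6 + 0 + 5 + 1 + 2 + 6 + 2 + 6 + 1 = 61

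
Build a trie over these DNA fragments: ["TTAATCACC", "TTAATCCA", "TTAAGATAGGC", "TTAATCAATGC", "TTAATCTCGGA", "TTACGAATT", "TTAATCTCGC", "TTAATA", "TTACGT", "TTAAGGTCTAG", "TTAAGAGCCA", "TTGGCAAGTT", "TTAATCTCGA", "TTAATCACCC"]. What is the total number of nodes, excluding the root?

56

Count nodes per top-level branch (shared prefixes stored once):
  'T'-branch (TTAAGAGCCA, TTAAGATAGGC, TTAAGGTCTAG, TTAATA, TTAATCAATGC, TTAATCACC, TTAATCACCC, TTAATCCA, TTAATCTCGA, TTAATCTCGC, TTAATCTCGGA, TTACGAATT, TTACGT, TTGGCAAGTT): 56 nodes
Sum: 56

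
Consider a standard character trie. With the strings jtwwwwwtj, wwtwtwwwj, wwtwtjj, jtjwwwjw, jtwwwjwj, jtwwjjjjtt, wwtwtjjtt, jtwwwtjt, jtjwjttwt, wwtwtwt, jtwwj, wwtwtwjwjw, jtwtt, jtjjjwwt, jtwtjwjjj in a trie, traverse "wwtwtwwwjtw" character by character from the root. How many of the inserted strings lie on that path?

1

Walk "wwtwtwwwjtw" from the root; an end-of-word marker is hit whenever a stored word is a prefix of "wwtwtwwwjtw".
Prefixes of the query that are stored words: "wwtwtwwwj"
Count: 1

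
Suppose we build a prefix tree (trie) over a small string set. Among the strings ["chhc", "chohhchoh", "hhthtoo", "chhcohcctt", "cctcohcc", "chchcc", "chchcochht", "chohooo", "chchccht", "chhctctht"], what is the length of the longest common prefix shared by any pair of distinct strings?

6

The deepest shared node is where two words last agree before diverging.
"chchcc" and "chchccht" agree on "chchcc" (6 characters) before diverging; nothing deeper is shared.
Longest shared-prefix length: 6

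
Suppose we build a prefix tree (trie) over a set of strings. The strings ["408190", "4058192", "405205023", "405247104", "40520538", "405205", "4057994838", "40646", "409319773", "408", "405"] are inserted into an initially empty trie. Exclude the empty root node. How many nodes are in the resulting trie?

41

Count nodes per top-level branch (shared prefixes stored once):
  '4'-branch (405, 405205, 405205023, 40520538, 405247104, 4057994838, 4058192, 40646, 408, 408190, 409319773): 41 nodes
Sum: 41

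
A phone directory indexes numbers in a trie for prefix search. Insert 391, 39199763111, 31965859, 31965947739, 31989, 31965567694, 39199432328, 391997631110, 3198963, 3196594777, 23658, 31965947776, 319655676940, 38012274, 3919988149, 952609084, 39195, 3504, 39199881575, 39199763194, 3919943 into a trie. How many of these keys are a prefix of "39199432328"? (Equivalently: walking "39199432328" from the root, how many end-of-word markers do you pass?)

3

Traverse "39199432328" character by character; count nodes along the way that are marked as word ends.
Prefixes of the query that are stored words: "391", "3919943", "39199432328"
Count: 3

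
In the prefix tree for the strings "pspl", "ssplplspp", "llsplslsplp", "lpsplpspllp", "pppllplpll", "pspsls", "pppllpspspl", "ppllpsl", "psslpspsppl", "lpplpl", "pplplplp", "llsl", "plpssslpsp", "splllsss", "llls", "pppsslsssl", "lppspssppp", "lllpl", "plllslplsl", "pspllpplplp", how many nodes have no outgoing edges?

A leaf is a node with no children — equivalently, the end of a word that is not a proper prefix of any other stored word.
Those words: "lllpl", "llls", "llsl", "llsplslsplp", "lpplpl", "lppspssppp", "lpsplpspllp", "plllslplsl", "plpssslpsp", "ppllpsl", "pplplplp", "pppllplpll", "pppllpspspl", "pppsslsssl", "pspllpplplp", "pspsls", "psslpspsppl", "splllsss", "ssplplspp"
Leaf count: 19

19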